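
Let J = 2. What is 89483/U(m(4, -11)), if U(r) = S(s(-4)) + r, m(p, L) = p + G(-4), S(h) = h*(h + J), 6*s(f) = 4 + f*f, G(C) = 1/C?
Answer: 3221388/775 ≈ 4156.6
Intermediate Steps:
s(f) = ⅔ + f²/6 (s(f) = (4 + f*f)/6 = (4 + f²)/6 = ⅔ + f²/6)
S(h) = h*(2 + h) (S(h) = h*(h + 2) = h*(2 + h))
m(p, L) = -¼ + p (m(p, L) = p + 1/(-4) = p - ¼ = -¼ + p)
U(r) = 160/9 + r (U(r) = (⅔ + (⅙)*(-4)²)*(2 + (⅔ + (⅙)*(-4)²)) + r = (⅔ + (⅙)*16)*(2 + (⅔ + (⅙)*16)) + r = (⅔ + 8/3)*(2 + (⅔ + 8/3)) + r = 10*(2 + 10/3)/3 + r = (10/3)*(16/3) + r = 160/9 + r)
89483/U(m(4, -11)) = 89483/(160/9 + (-¼ + 4)) = 89483/(160/9 + 15/4) = 89483/(775/36) = 89483*(36/775) = 3221388/775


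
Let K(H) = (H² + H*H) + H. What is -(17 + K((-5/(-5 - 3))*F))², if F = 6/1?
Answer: -152881/64 ≈ -2388.8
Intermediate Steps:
F = 6 (F = 6*1 = 6)
K(H) = H + 2*H² (K(H) = (H² + H²) + H = 2*H² + H = H + 2*H²)
-(17 + K((-5/(-5 - 3))*F))² = -(17 + (-5/(-5 - 3)*6)*(1 + 2*(-5/(-5 - 3)*6)))² = -(17 + (-5/(-8)*6)*(1 + 2*(-5/(-8)*6)))² = -(17 + (-5*(-⅛)*6)*(1 + 2*(-5*(-⅛)*6)))² = -(17 + ((5/8)*6)*(1 + 2*((5/8)*6)))² = -(17 + 15*(1 + 2*(15/4))/4)² = -(17 + 15*(1 + 15/2)/4)² = -(17 + (15/4)*(17/2))² = -(17 + 255/8)² = -(391/8)² = -1*152881/64 = -152881/64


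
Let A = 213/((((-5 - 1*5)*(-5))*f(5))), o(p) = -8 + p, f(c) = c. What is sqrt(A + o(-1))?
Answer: I*sqrt(20370)/50 ≈ 2.8545*I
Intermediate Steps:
A = 213/250 (A = 213/((((-5 - 1*5)*(-5))*5)) = 213/((((-5 - 5)*(-5))*5)) = 213/((-10*(-5)*5)) = 213/((50*5)) = 213/250 ≈ 0.85200)
sqrt(A + o(-1)) = sqrt(213/250 + (-8 - 1)) = sqrt(213/250 - 9) = sqrt(-2037/250) = I*sqrt(20370)/50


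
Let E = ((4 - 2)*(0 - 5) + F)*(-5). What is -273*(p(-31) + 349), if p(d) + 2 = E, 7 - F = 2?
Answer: -101556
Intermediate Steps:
F = 5 (F = 7 - 1*2 = 7 - 2 = 5)
E = 25 (E = ((4 - 2)*(0 - 5) + 5)*(-5) = (2*(-5) + 5)*(-5) = (-10 + 5)*(-5) = -5*(-5) = 25)
p(d) = 23 (p(d) = -2 + 25 = 23)
-273*(p(-31) + 349) = -273*(23 + 349) = -273*372 = -101556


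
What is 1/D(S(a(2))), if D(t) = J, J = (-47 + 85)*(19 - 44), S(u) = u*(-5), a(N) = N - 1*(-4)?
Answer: -1/950 ≈ -0.0010526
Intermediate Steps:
a(N) = 4 + N (a(N) = N + 4 = 4 + N)
S(u) = -5*u
J = -950 (J = 38*(-25) = -950)
D(t) = -950
1/D(S(a(2))) = 1/(-950) = -1/950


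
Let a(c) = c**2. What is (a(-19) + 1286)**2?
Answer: 2712609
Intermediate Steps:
(a(-19) + 1286)**2 = ((-19)**2 + 1286)**2 = (361 + 1286)**2 = 1647**2 = 2712609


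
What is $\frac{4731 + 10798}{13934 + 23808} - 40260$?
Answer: $- \frac{1519477391}{37742} \approx -40260.0$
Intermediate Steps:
$\frac{4731 + 10798}{13934 + 23808} - 40260 = \frac{15529}{37742} - 40260 = - \frac{1519477391}{37742}$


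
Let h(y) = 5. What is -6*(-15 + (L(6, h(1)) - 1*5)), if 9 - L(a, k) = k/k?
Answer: 72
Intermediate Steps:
L(a, k) = 8 (L(a, k) = 9 - k/k = 9 - 1*1 = 9 - 1 = 8)
-6*(-15 + (L(6, h(1)) - 1*5)) = -6*(-15 + (8 - 1*5)) = -6*(-15 + (8 - 5)) = -6*(-15 + 3) = -6*(-12) = 72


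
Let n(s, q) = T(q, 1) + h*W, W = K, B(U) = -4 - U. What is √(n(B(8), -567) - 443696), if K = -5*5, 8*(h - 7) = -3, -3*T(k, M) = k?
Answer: I*√7098762/4 ≈ 666.09*I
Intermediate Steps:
T(k, M) = -k/3
h = 53/8 (h = 7 + (⅛)*(-3) = 7 - 3/8 = 53/8 ≈ 6.6250)
K = -25
W = -25
n(s, q) = -1325/8 - q/3 (n(s, q) = -q/3 + (53/8)*(-25) = -q/3 - 1325/8 = -1325/8 - q/3)
√(n(B(8), -567) - 443696) = √((-1325/8 - ⅓*(-567)) - 443696) = √((-1325/8 + 189) - 443696) = √(187/8 - 443696) = √(-3549381/8) = I*√7098762/4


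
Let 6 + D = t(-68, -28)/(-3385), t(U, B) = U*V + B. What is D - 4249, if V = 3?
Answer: -14402943/3385 ≈ -4254.9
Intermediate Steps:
t(U, B) = B + 3*U (t(U, B) = U*3 + B = 3*U + B = B + 3*U)
D = -20078/3385 (D = -6 + (-28 + 3*(-68))/(-3385) = -6 + (-28 - 204)*(-1/3385) = -6 - 232*(-1/3385) = -6 + 232/3385 = -20078/3385 ≈ -5.9315)
D - 4249 = -20078/3385 - 4249 = -14402943/3385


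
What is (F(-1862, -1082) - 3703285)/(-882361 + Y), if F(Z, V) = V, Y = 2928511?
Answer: -1234789/682050 ≈ -1.8104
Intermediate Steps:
(F(-1862, -1082) - 3703285)/(-882361 + Y) = (-1082 - 3703285)/(-882361 + 2928511) = -3704367/2046150 = -3704367*1/2046150 = -1234789/682050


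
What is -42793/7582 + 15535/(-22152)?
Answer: -40989881/6459864 ≈ -6.3453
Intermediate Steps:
-42793/7582 + 15535/(-22152) = -42793*1/7582 + 15535*(-1/22152) = -42793/7582 - 1195/1704 = -40989881/6459864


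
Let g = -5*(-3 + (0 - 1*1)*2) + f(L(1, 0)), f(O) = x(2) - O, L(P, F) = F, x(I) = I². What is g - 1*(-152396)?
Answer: 152425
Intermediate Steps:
f(O) = 4 - O (f(O) = 2² - O = 4 - O)
g = 29 (g = -5*(-3 + (0 - 1*1)*2) + (4 - 1*0) = -5*(-3 + (0 - 1)*2) + (4 + 0) = -5*(-3 - 1*2) + 4 = -5*(-3 - 2) + 4 = -5*(-5) + 4 = 25 + 4 = 29)
g - 1*(-152396) = 29 - 1*(-152396) = 29 + 152396 = 152425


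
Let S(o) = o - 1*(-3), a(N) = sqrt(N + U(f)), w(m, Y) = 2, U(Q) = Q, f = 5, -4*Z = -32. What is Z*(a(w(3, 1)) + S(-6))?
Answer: -24 + 8*sqrt(7) ≈ -2.8340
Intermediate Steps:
Z = 8 (Z = -1/4*(-32) = 8)
a(N) = sqrt(5 + N) (a(N) = sqrt(N + 5) = sqrt(5 + N))
S(o) = 3 + o (S(o) = o + 3 = 3 + o)
Z*(a(w(3, 1)) + S(-6)) = 8*(sqrt(5 + 2) + (3 - 6)) = 8*(sqrt(7) - 3) = 8*(-3 + sqrt(7)) = -24 + 8*sqrt(7)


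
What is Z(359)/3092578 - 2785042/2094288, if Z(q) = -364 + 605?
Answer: -2153113723717/1619187248616 ≈ -1.3298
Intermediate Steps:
Z(q) = 241
Z(359)/3092578 - 2785042/2094288 = 241/3092578 - 2785042/2094288 = 241*(1/3092578) - 2785042*1/2094288 = 241/3092578 - 1392521/1047144 = -2153113723717/1619187248616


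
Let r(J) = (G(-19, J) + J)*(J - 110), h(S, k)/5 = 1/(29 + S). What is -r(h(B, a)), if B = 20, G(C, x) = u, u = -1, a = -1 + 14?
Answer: -236940/2401 ≈ -98.684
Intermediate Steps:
a = 13
G(C, x) = -1
h(S, k) = 5/(29 + S)
r(J) = (-1 + J)*(-110 + J) (r(J) = (-1 + J)*(J - 110) = (-1 + J)*(-110 + J))
-r(h(B, a)) = -(110 + (5/(29 + 20))**2 - 555/(29 + 20)) = -(110 + (5/49)**2 - 555/49) = -(110 + (5*(1/49))**2 - 555/49) = -(110 + (5/49)**2 - 111*5/49) = -(110 + 25/2401 - 555/49) = -1*236940/2401 = -236940/2401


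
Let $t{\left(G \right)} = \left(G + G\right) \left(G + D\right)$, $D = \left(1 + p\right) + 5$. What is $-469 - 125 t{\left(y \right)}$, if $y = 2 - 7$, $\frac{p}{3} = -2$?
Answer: $-6719$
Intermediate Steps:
$p = -6$ ($p = 3 \left(-2\right) = -6$)
$D = 0$ ($D = \left(1 - 6\right) + 5 = -5 + 5 = 0$)
$y = -5$ ($y = 2 - 7 = -5$)
$t{\left(G \right)} = 2 G^{2}$ ($t{\left(G \right)} = \left(G + G\right) \left(G + 0\right) = 2 G G = 2 G^{2}$)
$-469 - 125 t{\left(y \right)} = -469 - 125 \cdot 2 \left(-5\right)^{2} = -469 - 125 \cdot 2 \cdot 25 = -469 - 6250 = -6719$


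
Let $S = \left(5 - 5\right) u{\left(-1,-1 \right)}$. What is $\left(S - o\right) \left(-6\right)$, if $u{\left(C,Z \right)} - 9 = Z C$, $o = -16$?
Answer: $-96$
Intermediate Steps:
$u{\left(C,Z \right)} = 9 + C Z$ ($u{\left(C,Z \right)} = 9 + Z C = 9 + C Z$)
$S = 0$ ($S = \left(5 - 5\right) \left(9 - -1\right) = 0 \left(9 + 1\right) = 0 \cdot 10 = 0$)
$\left(S - o\right) \left(-6\right) = \left(0 - -16\right) \left(-6\right) = \left(0 + 16\right) \left(-6\right) = 16 \left(-6\right) = -96$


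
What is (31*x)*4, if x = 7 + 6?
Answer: 1612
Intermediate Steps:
x = 13
(31*x)*4 = (31*13)*4 = 403*4 = 1612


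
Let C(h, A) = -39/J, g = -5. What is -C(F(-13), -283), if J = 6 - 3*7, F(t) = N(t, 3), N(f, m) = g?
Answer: -13/5 ≈ -2.6000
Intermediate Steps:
N(f, m) = -5
F(t) = -5
J = -15 (J = 6 - 21 = -15)
C(h, A) = 13/5 (C(h, A) = -39/(-15) = -39*(-1/15) = 13/5)
-C(F(-13), -283) = -1*13/5 = -13/5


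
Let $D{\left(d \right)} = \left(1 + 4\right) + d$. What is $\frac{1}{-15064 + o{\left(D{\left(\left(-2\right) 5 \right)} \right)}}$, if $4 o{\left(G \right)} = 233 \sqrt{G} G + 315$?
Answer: $- \frac{119882}{1799854803} + \frac{2330 i \sqrt{5}}{1799854803} \approx -6.6606 \cdot 10^{-5} + 2.8947 \cdot 10^{-6} i$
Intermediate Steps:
$D{\left(d \right)} = 5 + d$
$o{\left(G \right)} = \frac{315}{4} + \frac{233 G^{\frac{3}{2}}}{4}$ ($o{\left(G \right)} = \frac{233 \sqrt{G} G + 315}{4} = \frac{233 G^{\frac{3}{2}} + 315}{4} = \frac{315 + 233 G^{\frac{3}{2}}}{4} = \frac{315}{4} + \frac{233 G^{\frac{3}{2}}}{4}$)
$\frac{1}{-15064 + o{\left(D{\left(\left(-2\right) 5 \right)} \right)}} = \frac{1}{-15064 + \left(\frac{315}{4} + \frac{233 \left(5 - 10\right)^{\frac{3}{2}}}{4}\right)} = \frac{1}{-15064 + \left(\frac{315}{4} + \frac{233 \left(-5\right)^{\frac{3}{2}}}{4}\right)} = \frac{1}{-15064 + \left(\frac{315}{4} + \frac{233 \left(- 5 i \sqrt{5}\right)}{4}\right)} = \frac{1}{-15064 + \left(\frac{315}{4} - \frac{1165 i \sqrt{5}}{4}\right)} = \frac{1}{- \frac{59941}{4} - \frac{1165 i \sqrt{5}}{4}}$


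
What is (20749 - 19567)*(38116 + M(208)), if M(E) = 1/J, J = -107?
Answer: 4820681802/107 ≈ 4.5053e+7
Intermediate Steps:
M(E) = -1/107 (M(E) = 1/(-107) = -1/107)
(20749 - 19567)*(38116 + M(208)) = (20749 - 19567)*(38116 - 1/107) = 1182*(4078411/107) = 4820681802/107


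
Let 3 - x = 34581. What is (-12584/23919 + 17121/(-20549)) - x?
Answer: 16994817613103/491511531 ≈ 34577.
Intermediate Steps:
x = -34578 (x = 3 - 1*34581 = 3 - 34581 = -34578)
(-12584/23919 + 17121/(-20549)) - x = (-12584/23919 + 17121/(-20549)) - 1*(-34578) = (-12584*1/23919 + 17121*(-1/20549)) + 34578 = (-12584/23919 - 17121/20549) + 34578 = -668105815/491511531 + 34578 = 16994817613103/491511531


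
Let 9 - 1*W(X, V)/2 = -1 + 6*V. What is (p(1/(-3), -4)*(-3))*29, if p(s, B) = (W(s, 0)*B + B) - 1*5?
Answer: 7743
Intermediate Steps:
W(X, V) = 20 - 12*V (W(X, V) = 18 - 2*(-1 + 6*V) = 18 + (2 - 12*V) = 20 - 12*V)
p(s, B) = -5 + 21*B (p(s, B) = ((20 - 12*0)*B + B) - 1*5 = ((20 + 0)*B + B) - 5 = (20*B + B) - 5 = 21*B - 5 = -5 + 21*B)
(p(1/(-3), -4)*(-3))*29 = ((-5 + 21*(-4))*(-3))*29 = ((-5 - 84)*(-3))*29 = -89*(-3)*29 = 267*29 = 7743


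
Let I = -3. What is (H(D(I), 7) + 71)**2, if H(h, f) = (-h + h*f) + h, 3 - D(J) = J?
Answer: 12769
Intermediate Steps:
D(J) = 3 - J
H(h, f) = f*h (H(h, f) = (-h + f*h) + h = f*h)
(H(D(I), 7) + 71)**2 = (7*(3 - 1*(-3)) + 71)**2 = (7*(3 + 3) + 71)**2 = (7*6 + 71)**2 = (42 + 71)**2 = 113**2 = 12769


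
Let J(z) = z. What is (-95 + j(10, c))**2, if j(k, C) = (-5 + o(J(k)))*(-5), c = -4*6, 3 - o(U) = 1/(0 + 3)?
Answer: 62500/9 ≈ 6944.4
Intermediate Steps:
o(U) = 8/3 (o(U) = 3 - 1/(0 + 3) = 3 - 1/3 = 8/3)
c = -24
j(k, C) = 35/3 (j(k, C) = (-5 + 8/3)*(-5) = -7/3*(-5) = 35/3)
(-95 + j(10, c))**2 = (-95 + 35/3)**2 = (-250/3)**2 = 62500/9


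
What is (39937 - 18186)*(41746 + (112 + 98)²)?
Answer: 1867236346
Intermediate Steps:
(39937 - 18186)*(41746 + (112 + 98)²) = 21751*(41746 + 210²) = 21751*(41746 + 44100) = 21751*85846 = 1867236346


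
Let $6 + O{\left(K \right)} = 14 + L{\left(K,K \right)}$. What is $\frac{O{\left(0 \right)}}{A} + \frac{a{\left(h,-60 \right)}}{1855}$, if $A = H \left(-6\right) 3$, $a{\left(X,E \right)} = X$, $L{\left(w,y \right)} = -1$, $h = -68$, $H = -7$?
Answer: $\frac{631}{33390} \approx 0.018898$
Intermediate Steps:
$O{\left(K \right)} = 7$ ($O{\left(K \right)} = -6 + \left(14 - 1\right) = -6 + 13 = 7$)
$A = 126$ ($A = \left(-7\right) \left(-6\right) 3 = 42 \cdot 3 = 126$)
$\frac{O{\left(0 \right)}}{A} + \frac{a{\left(h,-60 \right)}}{1855} = \frac{7}{126} - \frac{68}{1855} = 7 \cdot \frac{1}{126} - \frac{68}{1855} = \frac{1}{18} - \frac{68}{1855} = \frac{631}{33390}$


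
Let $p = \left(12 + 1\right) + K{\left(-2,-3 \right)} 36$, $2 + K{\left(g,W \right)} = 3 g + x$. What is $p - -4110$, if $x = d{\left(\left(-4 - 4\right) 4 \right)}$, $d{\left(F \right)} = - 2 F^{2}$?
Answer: $-69893$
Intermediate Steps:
$x = -2048$ ($x = - 2 \left(\left(-4 - 4\right) 4\right)^{2} = - 2 \left(\left(-8\right) 4\right)^{2} = - 2 \left(-32\right)^{2} = \left(-2\right) 1024 = -2048$)
$K{\left(g,W \right)} = -2050 + 3 g$ ($K{\left(g,W \right)} = -2 + \left(3 g - 2048\right) = -2 + \left(-2048 + 3 g\right) = -2050 + 3 g$)
$p = -74003$ ($p = \left(12 + 1\right) + \left(-2050 + 3 \left(-2\right)\right) 36 = 13 + \left(-2050 - 6\right) 36 = 13 - 74016 = -74003$)
$p - -4110 = -74003 - -4110 = -74003 + 4110 = -69893$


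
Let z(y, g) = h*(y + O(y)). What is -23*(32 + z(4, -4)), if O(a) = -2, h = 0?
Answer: -736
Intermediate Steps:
z(y, g) = 0 (z(y, g) = 0*(y - 2) = 0*(-2 + y) = 0)
-23*(32 + z(4, -4)) = -23*(32 + 0) = -23*32 = -736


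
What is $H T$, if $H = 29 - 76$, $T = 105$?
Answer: $-4935$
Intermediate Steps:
$H = -47$
$H T = \left(-47\right) 105 = -4935$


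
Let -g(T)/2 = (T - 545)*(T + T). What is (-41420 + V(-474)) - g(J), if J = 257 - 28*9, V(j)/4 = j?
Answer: -54116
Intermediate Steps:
V(j) = 4*j
J = 5 (J = 257 - 252 = 5)
g(T) = -4*T*(-545 + T) (g(T) = -2*(T - 545)*(T + T) = -2*(-545 + T)*2*T = -4*T*(-545 + T))
(-41420 + V(-474)) - g(J) = (-41420 + 4*(-474)) - 4*5*(545 - 1*5) = (-41420 - 1896) - 4*5*(545 - 5) = -43316 - 4*5*540 = -43316 - 1*10800 = -43316 - 10800 = -54116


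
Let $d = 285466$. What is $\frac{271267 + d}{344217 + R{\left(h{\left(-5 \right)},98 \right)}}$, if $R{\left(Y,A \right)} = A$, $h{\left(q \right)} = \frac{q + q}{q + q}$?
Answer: $\frac{556733}{344315} \approx 1.6169$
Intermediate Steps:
$h{\left(q \right)} = 1$ ($h{\left(q \right)} = \frac{2 q}{2 q} = 2 q \frac{1}{2 q} = 1$)
$\frac{271267 + d}{344217 + R{\left(h{\left(-5 \right)},98 \right)}} = \frac{271267 + 285466}{344217 + 98} = \frac{556733}{344315}$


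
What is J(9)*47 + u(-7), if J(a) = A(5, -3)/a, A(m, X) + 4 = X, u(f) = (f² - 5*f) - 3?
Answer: 400/9 ≈ 44.444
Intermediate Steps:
u(f) = -3 + f² - 5*f
A(m, X) = -4 + X
J(a) = -7/a (J(a) = (-4 - 3)/a = -7/a)
J(9)*47 + u(-7) = -7/9*47 + (-3 + (-7)² - 5*(-7)) = -7*⅑*47 + (-3 + 49 + 35) = -7/9*47 + 81 = -329/9 + 81 = 400/9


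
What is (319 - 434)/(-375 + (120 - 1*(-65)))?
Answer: 23/38 ≈ 0.60526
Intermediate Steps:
(319 - 434)/(-375 + (120 - 1*(-65))) = -115/(-375 + (120 + 65)) = -115/(-375 + 185) = -115/(-190) = -115*(-1/190) = 23/38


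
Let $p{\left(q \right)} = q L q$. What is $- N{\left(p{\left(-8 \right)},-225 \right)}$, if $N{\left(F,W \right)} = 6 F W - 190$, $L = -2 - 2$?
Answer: $-345410$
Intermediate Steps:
$L = -4$
$p{\left(q \right)} = - 4 q^{2}$ ($p{\left(q \right)} = q \left(-4\right) q = - 4 q q = - 4 q^{2}$)
$N{\left(F,W \right)} = -190 + 6 F W$ ($N{\left(F,W \right)} = 6 F W - 190 = -190 + 6 F W$)
$- N{\left(p{\left(-8 \right)},-225 \right)} = - (-190 + 6 \left(- 4 \left(-8\right)^{2}\right) \left(-225\right)) = - (-190 + 6 \left(\left(-4\right) 64\right) \left(-225\right)) = - (-190 + 6 \left(-256\right) \left(-225\right)) = - (-190 + 345600) = \left(-1\right) 345410 = -345410$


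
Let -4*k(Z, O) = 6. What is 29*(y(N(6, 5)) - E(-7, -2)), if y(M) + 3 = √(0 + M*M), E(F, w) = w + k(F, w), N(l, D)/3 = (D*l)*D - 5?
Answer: 25259/2 ≈ 12630.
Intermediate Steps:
k(Z, O) = -3/2 (k(Z, O) = -¼*6 = -3/2)
N(l, D) = -15 + 3*l*D² (N(l, D) = 3*((D*l)*D - 5) = 3*(l*D² - 5) = 3*(-5 + l*D²) = -15 + 3*l*D²)
E(F, w) = -3/2 + w (E(F, w) = w - 3/2 = -3/2 + w)
y(M) = -3 + √(M²) (y(M) = -3 + √(0 + M*M) = -3 + √(0 + M²) = -3 + √(M²))
29*(y(N(6, 5)) - E(-7, -2)) = 29*((-3 + √((-15 + 3*6*5²)²)) - (-3/2 - 2)) = 29*((-3 + √((-15 + 3*6*25)²)) - 1*(-7/2)) = 29*((-3 + √((-15 + 450)²)) + 7/2) = 29*((-3 + √(435²)) + 7/2) = 29*((-3 + √189225) + 7/2) = 29*((-3 + 435) + 7/2) = 29*(432 + 7/2) = 29*(871/2) = 25259/2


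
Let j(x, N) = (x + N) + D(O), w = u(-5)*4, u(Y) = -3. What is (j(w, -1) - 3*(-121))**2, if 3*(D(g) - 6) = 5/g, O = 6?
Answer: 41126569/324 ≈ 1.2693e+5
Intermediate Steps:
D(g) = 6 + 5/(3*g) (D(g) = 6 + (5/g)/3 = 6 + 5/(3*g))
w = -12 (w = -3*4 = -12)
j(x, N) = 113/18 + N + x (j(x, N) = (x + N) + (6 + (5/3)/6) = (N + x) + (6 + (5/3)*(1/6)) = (N + x) + (6 + 5/18) = (N + x) + 113/18 = 113/18 + N + x)
(j(w, -1) - 3*(-121))**2 = ((113/18 - 1 - 12) - 3*(-121))**2 = (-121/18 + 363)**2 = (6413/18)**2 = 41126569/324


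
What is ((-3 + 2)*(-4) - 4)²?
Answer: 0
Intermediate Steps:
((-3 + 2)*(-4) - 4)² = (-1*(-4) - 4)² = (4 - 4)² = 0² = 0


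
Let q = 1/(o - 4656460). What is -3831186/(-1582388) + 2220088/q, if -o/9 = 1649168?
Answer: -34250340246028470391/791194 ≈ -4.3289e+13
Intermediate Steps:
o = -14842512 (o = -9*1649168 = -14842512)
q = -1/19498972 (q = 1/(-14842512 - 4656460) = 1/(-19498972) = -1/19498972 ≈ -5.1285e-8)
-3831186/(-1582388) + 2220088/q = -3831186/(-1582388) + 2220088/(-1/19498972) = -3831186*(-1/1582388) + 2220088*(-19498972) = 1915593/791194 - 43289433749536 = -34250340246028470391/791194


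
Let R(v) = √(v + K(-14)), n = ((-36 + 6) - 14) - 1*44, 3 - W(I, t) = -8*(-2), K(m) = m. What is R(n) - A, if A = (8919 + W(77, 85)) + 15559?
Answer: -24465 + I*√102 ≈ -24465.0 + 10.1*I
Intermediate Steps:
W(I, t) = -13 (W(I, t) = 3 - (-8)*(-2) = 3 - 1*16 = 3 - 16 = -13)
A = 24465 (A = (8919 - 13) + 15559 = 8906 + 15559 = 24465)
n = -88 (n = (-30 - 14) - 44 = -44 - 44 = -88)
R(v) = √(-14 + v) (R(v) = √(v - 14) = √(-14 + v))
R(n) - A = √(-14 - 88) - 1*24465 = √(-102) - 24465 = I*√102 - 24465 = -24465 + I*√102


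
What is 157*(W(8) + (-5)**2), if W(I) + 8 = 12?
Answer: 4553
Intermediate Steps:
W(I) = 4 (W(I) = -8 + 12 = 4)
157*(W(8) + (-5)**2) = 157*(4 + (-5)**2) = 157*(4 + 25) = 157*29 = 4553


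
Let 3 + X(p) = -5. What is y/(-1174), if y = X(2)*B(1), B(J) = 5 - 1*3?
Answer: 8/587 ≈ 0.013629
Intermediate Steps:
B(J) = 2 (B(J) = 5 - 3 = 2)
X(p) = -8 (X(p) = -3 - 5 = -8)
y = -16 (y = -8*2 = -16)
y/(-1174) = -16/(-1174) = -1/1174*(-16) = 8/587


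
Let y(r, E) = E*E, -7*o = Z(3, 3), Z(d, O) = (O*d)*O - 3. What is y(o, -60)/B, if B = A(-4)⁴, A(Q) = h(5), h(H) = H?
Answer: 144/25 ≈ 5.7600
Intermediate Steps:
A(Q) = 5
Z(d, O) = -3 + d*O² (Z(d, O) = d*O² - 3 = -3 + d*O²)
o = -24/7 (o = -(-3 + 3*3²)/7 = -(-3 + 3*9)/7 = -(-3 + 27)/7 = -⅐*24 = -24/7 ≈ -3.4286)
y(r, E) = E²
B = 625 (B = 5⁴ = 625)
y(o, -60)/B = (-60)²/625 = 3600*(1/625) = 144/25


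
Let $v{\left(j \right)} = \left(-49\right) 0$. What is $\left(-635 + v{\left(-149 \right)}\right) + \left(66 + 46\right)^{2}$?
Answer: $11909$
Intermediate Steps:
$v{\left(j \right)} = 0$
$\left(-635 + v{\left(-149 \right)}\right) + \left(66 + 46\right)^{2} = \left(-635 + 0\right) + \left(66 + 46\right)^{2} = -635 + 112^{2} = -635 + 12544 = 11909$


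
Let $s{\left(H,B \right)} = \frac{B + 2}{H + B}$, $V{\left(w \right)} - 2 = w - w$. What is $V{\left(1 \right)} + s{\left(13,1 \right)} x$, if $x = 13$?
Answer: $\frac{67}{14} \approx 4.7857$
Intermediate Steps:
$V{\left(w \right)} = 2$ ($V{\left(w \right)} = 2 + \left(w - w\right) = 2 + 0 = 2$)
$s{\left(H,B \right)} = \frac{2 + B}{B + H}$
$V{\left(1 \right)} + s{\left(13,1 \right)} x = 2 + \frac{2 + 1}{1 + 13} \cdot 13 = 2 + \frac{1}{14} \cdot 3 \cdot 13 = 2 + \frac{3}{14} \cdot 13 = 2 + \frac{39}{14} = \frac{67}{14}$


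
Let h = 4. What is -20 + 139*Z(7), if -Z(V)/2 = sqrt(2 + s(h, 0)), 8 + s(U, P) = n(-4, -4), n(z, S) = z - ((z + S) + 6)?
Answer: -20 - 556*I*sqrt(2) ≈ -20.0 - 786.3*I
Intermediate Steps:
n(z, S) = -6 - S (n(z, S) = z - ((S + z) + 6) = z - (6 + S + z) = z + (-6 - S - z) = -6 - S)
s(U, P) = -10 (s(U, P) = -8 + (-6 - 1*(-4)) = -8 + (-6 + 4) = -8 - 2 = -10)
Z(V) = -4*I*sqrt(2) (Z(V) = -2*sqrt(2 - 10) = -4*I*sqrt(2))
-20 + 139*Z(7) = -20 + 139*(-4*I*sqrt(2)) = -20 - 556*I*sqrt(2)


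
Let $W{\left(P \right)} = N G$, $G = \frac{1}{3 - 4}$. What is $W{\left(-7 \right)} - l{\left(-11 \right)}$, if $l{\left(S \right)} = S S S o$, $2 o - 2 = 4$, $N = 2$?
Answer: $3991$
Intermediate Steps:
$o = 3$ ($o = 1 + \frac{1}{2} \cdot 4 = 1 + 2 = 3$)
$l{\left(S \right)} = 3 S^{3}$ ($l{\left(S \right)} = S S S 3 = S S^{2} \cdot 3 = S 3 S^{2} = 3 S^{3}$)
$G = -1$ ($G = \frac{1}{-1} = -1$)
$W{\left(P \right)} = -2$ ($W{\left(P \right)} = 2 \left(-1\right) = -2$)
$W{\left(-7 \right)} - l{\left(-11 \right)} = -2 - 3 \left(-11\right)^{3} = -2 - 3 \left(-1331\right) = -2 - -3993 = -2 + 3993 = 3991$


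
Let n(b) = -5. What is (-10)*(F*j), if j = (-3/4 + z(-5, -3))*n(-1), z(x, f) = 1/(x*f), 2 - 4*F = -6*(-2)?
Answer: 1025/12 ≈ 85.417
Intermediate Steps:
F = -5/2 (F = 1/2 - (-3)*(-2)/2 = 1/2 - 1/4*12 = 1/2 - 3 = -5/2 ≈ -2.5000)
z(x, f) = 1/(f*x)
j = 41/12 (j = (-3/4 + 1/(-3*(-5)))*(-5) = (-3*1/4 - 1/3*(-1/5))*(-5) = (-3/4 + 1/15)*(-5) = -41/60*(-5) = 41/12 ≈ 3.4167)
(-10)*(F*j) = (-10)*(-5/2*41/12) = -5*2*(-205/24) = -10*(-205/24) = 1025/12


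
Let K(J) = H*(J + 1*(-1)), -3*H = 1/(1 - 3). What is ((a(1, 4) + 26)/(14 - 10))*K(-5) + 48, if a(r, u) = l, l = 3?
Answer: 163/4 ≈ 40.750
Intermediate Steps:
a(r, u) = 3
H = 1/6 (H = -1/(3*(1 - 3)) = -1/3/(-2) = -1/3*(-1/2) = 1/6 ≈ 0.16667)
K(J) = -1/6 + J/6 (K(J) = (J + 1*(-1))/6 = (J - 1)/6 = (-1 + J)/6 = -1/6 + J/6)
((a(1, 4) + 26)/(14 - 10))*K(-5) + 48 = ((3 + 26)/(14 - 10))*(-1/6 + (1/6)*(-5)) + 48 = (29/4)*(-1/6 - 5/6) + 48 = (29*(1/4))*(-1) + 48 = (29/4)*(-1) + 48 = -29/4 + 48 = 163/4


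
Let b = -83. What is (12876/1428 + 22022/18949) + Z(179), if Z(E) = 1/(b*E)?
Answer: 48715558012/4785929981 ≈ 10.179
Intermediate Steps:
Z(E) = -1/(83*E) (Z(E) = 1/((-83)*E) = -1/(83*E))
(12876/1428 + 22022/18949) + Z(179) = (12876/1428 + 22022/18949) - 1/83/179 = (12876*(1/1428) + 22022*(1/18949)) - 1/83*1/179 = (1073/119 + 3146/2707) - 1/14857 = 3278985/322133 - 1/14857 = 48715558012/4785929981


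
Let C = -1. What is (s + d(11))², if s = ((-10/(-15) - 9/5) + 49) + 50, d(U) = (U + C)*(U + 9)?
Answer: 19963024/225 ≈ 88725.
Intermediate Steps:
d(U) = (-1 + U)*(9 + U) (d(U) = (U - 1)*(U + 9) = (-1 + U)*(9 + U))
s = 1468/15 (s = ((-10*(-1/15) - 9*⅕) + 49) + 50 = ((⅔ - 9/5) + 49) + 50 = (-17/15 + 49) + 50 = 718/15 + 50 = 1468/15 ≈ 97.867)
(s + d(11))² = (1468/15 + (-9 + 11² + 8*11))² = (1468/15 + (-9 + 121 + 88))² = (1468/15 + 200)² = (4468/15)² = 19963024/225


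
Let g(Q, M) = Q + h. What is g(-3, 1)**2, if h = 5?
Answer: 4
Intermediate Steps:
g(Q, M) = 5 + Q (g(Q, M) = Q + 5 = 5 + Q)
g(-3, 1)**2 = (5 - 3)**2 = 2**2 = 4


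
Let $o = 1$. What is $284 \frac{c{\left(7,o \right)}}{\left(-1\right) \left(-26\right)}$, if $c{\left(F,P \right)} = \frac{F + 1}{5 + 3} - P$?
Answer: $0$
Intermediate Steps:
$c{\left(F,P \right)} = \frac{1}{8} - P + \frac{F}{8}$ ($c{\left(F,P \right)} = \frac{1 + F}{8} - P = \left(1 + F\right) \frac{1}{8} - P = \left(\frac{1}{8} + \frac{F}{8}\right) - P = \frac{1}{8} - P + \frac{F}{8}$)
$284 \frac{c{\left(7,o \right)}}{\left(-1\right) \left(-26\right)} = 284 \frac{\frac{1}{8} - 1 + \frac{1}{8} \cdot 7}{\left(-1\right) \left(-26\right)} = 284 \frac{\frac{1}{8} - 1 + \frac{7}{8}}{26} = 284 \cdot 0 \cdot \frac{1}{26} = 284 \cdot 0 = 0$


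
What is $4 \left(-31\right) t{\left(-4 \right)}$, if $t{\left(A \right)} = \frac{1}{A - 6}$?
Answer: $\frac{62}{5} \approx 12.4$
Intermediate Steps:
$t{\left(A \right)} = \frac{1}{-6 + A}$
$4 \left(-31\right) t{\left(-4 \right)} = \frac{4 \left(-31\right)}{-6 - 4} = - \frac{124}{-10} = \left(-124\right) \left(- \frac{1}{10}\right) = \frac{62}{5}$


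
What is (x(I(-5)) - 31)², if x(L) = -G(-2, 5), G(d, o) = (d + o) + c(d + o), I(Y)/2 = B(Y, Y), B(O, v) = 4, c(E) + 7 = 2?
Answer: 841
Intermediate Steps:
c(E) = -5 (c(E) = -7 + 2 = -5)
I(Y) = 8 (I(Y) = 2*4 = 8)
G(d, o) = -5 + d + o (G(d, o) = (d + o) - 5 = -5 + d + o)
x(L) = 2 (x(L) = -(-5 - 2 + 5) = -1*(-2) = 2)
(x(I(-5)) - 31)² = (2 - 31)² = (-29)² = 841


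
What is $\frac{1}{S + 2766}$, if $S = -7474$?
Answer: $- \frac{1}{4708} \approx -0.0002124$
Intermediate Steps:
$\frac{1}{S + 2766} = \frac{1}{-7474 + 2766} = \frac{1}{-4708} = - \frac{1}{4708}$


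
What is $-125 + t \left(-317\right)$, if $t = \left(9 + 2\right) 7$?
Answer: $-24534$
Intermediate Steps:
$t = 77$ ($t = 11 \cdot 7 = 77$)
$-125 + t \left(-317\right) = -125 + 77 \left(-317\right) = -125 - 24409 = -24534$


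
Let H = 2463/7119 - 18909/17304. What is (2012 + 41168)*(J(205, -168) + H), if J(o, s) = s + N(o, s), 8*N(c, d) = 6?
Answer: -3546080153825/488838 ≈ -7.2541e+6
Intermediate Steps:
H = -1460213/1955352 (H = 2463*(1/7119) - 18909*1/17304 = 821/2373 - 6303/5768 = -1460213/1955352 ≈ -0.74678)
N(c, d) = ¾ (N(c, d) = (⅛)*6 = ¾)
J(o, s) = ¾ + s (J(o, s) = s + ¾ = ¾ + s)
(2012 + 41168)*(J(205, -168) + H) = (2012 + 41168)*((¾ - 168) - 1460213/1955352) = 43180*(-669/4 - 1460213/1955352) = 43180*(-328492835/1955352) = -3546080153825/488838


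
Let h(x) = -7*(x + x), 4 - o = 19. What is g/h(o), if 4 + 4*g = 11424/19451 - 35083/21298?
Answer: -2096160673/347984614320 ≈ -0.0060237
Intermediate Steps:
o = -15 (o = 4 - 1*19 = 4 - 19 = -15)
h(x) = -14*x
g = -2096160673/1657069592 (g = -1 + (11424/19451 - 35083/21298)/4 = -1 + (¼)*(-439091081/414267398) = -1 - 439091081/1657069592 = -2096160673/1657069592 ≈ -1.2650)
g/h(o) = -2096160673/(1657069592*((-14*(-15)))) = -2096160673/1657069592/210 = -2096160673/1657069592*1/210 = -2096160673/347984614320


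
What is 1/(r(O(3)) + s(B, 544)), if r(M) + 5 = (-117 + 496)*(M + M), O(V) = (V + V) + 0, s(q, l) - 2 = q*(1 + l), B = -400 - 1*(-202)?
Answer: -1/103365 ≈ -9.6744e-6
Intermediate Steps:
B = -198 (B = -400 + 202 = -198)
s(q, l) = 2 + q*(1 + l)
O(V) = 2*V (O(V) = 2*V + 0 = 2*V)
r(M) = -5 + 758*M (r(M) = -5 + (-117 + 496)*(M + M) = -5 + 379*(2*M) = -5 + 758*M)
1/(r(O(3)) + s(B, 544)) = 1/((-5 + 758*(2*3)) + (2 - 198 + 544*(-198))) = 1/((-5 + 758*6) + (2 - 198 - 107712)) = 1/((-5 + 4548) - 107908) = 1/(4543 - 107908) = 1/(-103365) = -1/103365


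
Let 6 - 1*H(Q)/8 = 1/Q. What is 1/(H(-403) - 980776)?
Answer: -403/395233376 ≈ -1.0197e-6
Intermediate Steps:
H(Q) = 48 - 8/Q
1/(H(-403) - 980776) = 1/((48 - 8/(-403)) - 980776) = 1/((48 - 8*(-1/403)) - 980776) = 1/((48 + 8/403) - 980776) = 1/(19352/403 - 980776) = 1/(-395233376/403) = -403/395233376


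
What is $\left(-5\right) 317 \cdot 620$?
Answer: $-982700$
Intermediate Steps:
$\left(-5\right) 317 \cdot 620 = \left(-1585\right) 620 = -982700$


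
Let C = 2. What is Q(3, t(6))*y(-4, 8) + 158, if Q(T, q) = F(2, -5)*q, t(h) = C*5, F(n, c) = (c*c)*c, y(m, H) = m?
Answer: 5158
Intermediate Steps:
F(n, c) = c³ (F(n, c) = c²*c = c³)
t(h) = 10 (t(h) = 2*5 = 10)
Q(T, q) = -125*q (Q(T, q) = (-5)³*q = -125*q)
Q(3, t(6))*y(-4, 8) + 158 = -125*10*(-4) + 158 = -1250*(-4) + 158 = 5000 + 158 = 5158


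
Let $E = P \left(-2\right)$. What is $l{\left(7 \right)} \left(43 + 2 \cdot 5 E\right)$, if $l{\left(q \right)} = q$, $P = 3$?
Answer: $-119$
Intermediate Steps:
$E = -6$ ($E = 3 \left(-2\right) = -6$)
$l{\left(7 \right)} \left(43 + 2 \cdot 5 E\right) = 7 \left(43 + 2 \cdot 5 \left(-6\right)\right) = 7 \left(43 + 10 \left(-6\right)\right) = 7 \left(43 - 60\right) = 7 \left(-17\right) = -119$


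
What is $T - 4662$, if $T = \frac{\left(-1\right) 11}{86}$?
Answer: $- \frac{400943}{86} \approx -4662.1$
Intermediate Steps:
$T = - \frac{11}{86}$ ($T = \left(-11\right) \frac{1}{86} = - \frac{11}{86} \approx -0.12791$)
$T - 4662 = - \frac{11}{86} - 4662 = - \frac{400943}{86}$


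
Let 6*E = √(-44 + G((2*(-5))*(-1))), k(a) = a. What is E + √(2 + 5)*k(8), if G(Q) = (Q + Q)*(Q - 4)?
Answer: 8*√7 + √19/3 ≈ 22.619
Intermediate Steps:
G(Q) = 2*Q*(-4 + Q) (G(Q) = (2*Q)*(-4 + Q) = 2*Q*(-4 + Q))
E = √19/3 (E = √(-44 + 2*((2*(-5))*(-1))*(-4 + (2*(-5))*(-1)))/6 = √(-44 + 2*(-10*(-1))*(-4 - 10*(-1)))/6 = √(-44 + 2*10*(-4 + 10))/6 = √(-44 + 2*10*6)/6 = √(-44 + 120)/6 = √76/6 = (2*√19)/6 = √19/3 ≈ 1.4530)
E + √(2 + 5)*k(8) = √19/3 + √(2 + 5)*8 = √19/3 + √7*8 = √19/3 + 8*√7 = 8*√7 + √19/3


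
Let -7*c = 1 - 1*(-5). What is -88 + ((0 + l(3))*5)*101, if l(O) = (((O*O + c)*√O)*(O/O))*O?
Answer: -88 + 86355*√3/7 ≈ 21279.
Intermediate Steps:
c = -6/7 (c = -(1 - 1*(-5))/7 = -(1 + 5)/7 = -⅐*6 = -6/7 ≈ -0.85714)
l(O) = O^(3/2)*(-6/7 + O²) (l(O) = (((O*O - 6/7)*√O)*(O/O))*O = (((O² - 6/7)*√O)*1)*O = (((-6/7 + O²)*√O)*1)*O = ((√O*(-6/7 + O²))*1)*O = (√O*(-6/7 + O²))*O = O^(3/2)*(-6/7 + O²))
-88 + ((0 + l(3))*5)*101 = -88 + ((0 + 3^(3/2)*(-6/7 + 3²))*5)*101 = -88 + ((0 + (3*√3)*(-6/7 + 9))*5)*101 = -88 + ((0 + (3*√3)*(57/7))*5)*101 = -88 + ((0 + 171*√3/7)*5)*101 = -88 + ((171*√3/7)*5)*101 = -88 + (855*√3/7)*101 = -88 + 86355*√3/7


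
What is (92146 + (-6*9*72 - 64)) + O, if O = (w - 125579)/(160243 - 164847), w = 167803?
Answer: 101500738/1151 ≈ 88185.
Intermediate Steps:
O = -10556/1151 (O = (167803 - 125579)/(160243 - 164847) = 42224/(-4604) = 42224*(-1/4604) = -10556/1151 ≈ -9.1712)
(92146 + (-6*9*72 - 64)) + O = (92146 + (-6*9*72 - 64)) - 10556/1151 = (92146 + (-54*72 - 64)) - 10556/1151 = (92146 + (-3888 - 64)) - 10556/1151 = (92146 - 3952) - 10556/1151 = 88194 - 10556/1151 = 101500738/1151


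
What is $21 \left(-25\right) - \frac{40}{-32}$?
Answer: $- \frac{2095}{4} \approx -523.75$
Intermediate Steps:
$21 \left(-25\right) - \frac{40}{-32} = -525 - - \frac{5}{4} = -525 + \frac{5}{4} = - \frac{2095}{4}$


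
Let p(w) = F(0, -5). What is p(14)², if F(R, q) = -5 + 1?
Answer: 16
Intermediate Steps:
F(R, q) = -4
p(w) = -4
p(14)² = (-4)² = 16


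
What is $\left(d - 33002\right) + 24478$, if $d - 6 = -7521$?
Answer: $-16039$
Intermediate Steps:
$d = -7515$ ($d = 6 - 7521 = -7515$)
$\left(d - 33002\right) + 24478 = \left(-7515 - 33002\right) + 24478 = -40517 + 24478 = -16039$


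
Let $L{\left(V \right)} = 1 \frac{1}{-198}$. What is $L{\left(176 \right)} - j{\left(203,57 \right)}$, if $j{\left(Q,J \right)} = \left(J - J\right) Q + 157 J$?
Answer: $- \frac{1771903}{198} \approx -8949.0$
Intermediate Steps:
$L{\left(V \right)} = - \frac{1}{198}$ ($L{\left(V \right)} = 1 \left(- \frac{1}{198}\right) = - \frac{1}{198}$)
$j{\left(Q,J \right)} = 157 J$ ($j{\left(Q,J \right)} = 0 Q + 157 J = 0 + 157 J = 157 J$)
$L{\left(176 \right)} - j{\left(203,57 \right)} = - \frac{1}{198} - 157 \cdot 57 = - \frac{1}{198} - 8949 = - \frac{1771903}{198}$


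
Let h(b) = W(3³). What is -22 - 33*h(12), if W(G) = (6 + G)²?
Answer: -35959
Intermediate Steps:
h(b) = 1089 (h(b) = (6 + 3³)² = (6 + 27)² = 33² = 1089)
-22 - 33*h(12) = -22 - 33*1089 = -22 - 35937 = -35959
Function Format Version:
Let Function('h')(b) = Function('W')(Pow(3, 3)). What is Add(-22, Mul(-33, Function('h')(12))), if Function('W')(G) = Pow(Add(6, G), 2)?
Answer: -35959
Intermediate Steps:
Function('h')(b) = 1089 (Function('h')(b) = Pow(Add(6, Pow(3, 3)), 2) = Pow(Add(6, 27), 2) = Pow(33, 2) = 1089)
Add(-22, Mul(-33, Function('h')(12))) = Add(-22, Mul(-33, 1089)) = Add(-22, -35937) = -35959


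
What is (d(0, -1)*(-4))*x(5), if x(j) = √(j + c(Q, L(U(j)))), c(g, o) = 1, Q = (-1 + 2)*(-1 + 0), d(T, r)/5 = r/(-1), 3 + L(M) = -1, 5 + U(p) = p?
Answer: -20*√6 ≈ -48.990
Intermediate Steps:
U(p) = -5 + p
L(M) = -4 (L(M) = -3 - 1 = -4)
d(T, r) = -5*r (d(T, r) = 5*(r/(-1)) = 5*(r*(-1)) = 5*(-r) = -5*r)
Q = -1 (Q = 1*(-1) = -1)
x(j) = √(1 + j) (x(j) = √(j + 1) = √(1 + j))
(d(0, -1)*(-4))*x(5) = (-5*(-1)*(-4))*√(1 + 5) = (5*(-4))*√6 = -20*√6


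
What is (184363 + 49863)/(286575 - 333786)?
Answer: -234226/47211 ≈ -4.9613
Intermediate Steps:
(184363 + 49863)/(286575 - 333786) = 234226/(-47211) = 234226*(-1/47211) = -234226/47211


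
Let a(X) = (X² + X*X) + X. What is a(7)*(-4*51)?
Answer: -21420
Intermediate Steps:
a(X) = X + 2*X² (a(X) = (X² + X²) + X = 2*X² + X = X + 2*X²)
a(7)*(-4*51) = (7*(1 + 2*7))*(-4*51) = (7*(1 + 14))*(-204) = (7*15)*(-204) = 105*(-204) = -21420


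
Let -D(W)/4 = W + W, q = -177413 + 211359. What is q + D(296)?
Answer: 31578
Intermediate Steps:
q = 33946
D(W) = -8*W (D(W) = -4*(W + W) = -8*W)
q + D(296) = 33946 - 8*296 = 33946 - 2368 = 31578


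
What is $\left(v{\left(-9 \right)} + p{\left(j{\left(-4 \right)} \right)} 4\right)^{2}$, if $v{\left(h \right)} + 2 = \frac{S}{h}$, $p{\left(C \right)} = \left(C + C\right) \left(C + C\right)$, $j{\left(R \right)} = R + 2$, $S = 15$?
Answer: $\frac{32761}{9} \approx 3640.1$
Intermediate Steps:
$j{\left(R \right)} = 2 + R$
$p{\left(C \right)} = 4 C^{2}$ ($p{\left(C \right)} = 2 C 2 C = 4 C^{2}$)
$v{\left(h \right)} = -2 + \frac{15}{h}$
$\left(v{\left(-9 \right)} + p{\left(j{\left(-4 \right)} \right)} 4\right)^{2} = \left(\left(-2 + \frac{15}{-9}\right) + 4 \left(2 - 4\right)^{2} \cdot 4\right)^{2} = \left(\left(-2 + 15 \left(- \frac{1}{9}\right)\right) + 4 \left(-2\right)^{2} \cdot 4\right)^{2} = \left(\left(-2 - \frac{5}{3}\right) + 4 \cdot 4 \cdot 4\right)^{2} = \left(- \frac{11}{3} + 16 \cdot 4\right)^{2} = \left(- \frac{11}{3} + 64\right)^{2} = \left(\frac{181}{3}\right)^{2} = \frac{32761}{9}$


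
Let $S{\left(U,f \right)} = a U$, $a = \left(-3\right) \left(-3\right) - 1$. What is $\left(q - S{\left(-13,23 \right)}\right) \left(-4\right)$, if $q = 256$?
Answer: $-1440$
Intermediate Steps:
$a = 8$ ($a = 9 - 1 = 8$)
$S{\left(U,f \right)} = 8 U$
$\left(q - S{\left(-13,23 \right)}\right) \left(-4\right) = \left(256 - 8 \left(-13\right)\right) \left(-4\right) = \left(256 - -104\right) \left(-4\right) = \left(256 + 104\right) \left(-4\right) = 360 \left(-4\right) = -1440$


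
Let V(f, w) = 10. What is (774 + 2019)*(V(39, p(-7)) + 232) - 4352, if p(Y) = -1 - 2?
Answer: 671554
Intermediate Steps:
p(Y) = -3
(774 + 2019)*(V(39, p(-7)) + 232) - 4352 = (774 + 2019)*(10 + 232) - 4352 = 2793*242 - 4352 = 675906 - 4352 = 671554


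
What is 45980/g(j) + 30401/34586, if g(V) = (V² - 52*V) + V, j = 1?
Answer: -158874423/172930 ≈ -918.72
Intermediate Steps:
g(V) = V² - 51*V
45980/g(j) + 30401/34586 = 45980/((1*(-51 + 1))) + 30401/34586 = 45980/((1*(-50))) + 30401*(1/34586) = 45980/(-50) + 30401/34586 = 45980*(-1/50) + 30401/34586 = -4598/5 + 30401/34586 = -158874423/172930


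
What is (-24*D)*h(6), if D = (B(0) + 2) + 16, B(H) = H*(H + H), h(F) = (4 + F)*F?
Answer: -25920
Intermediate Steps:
h(F) = F*(4 + F)
B(H) = 2*H**2 (B(H) = H*(2*H) = 2*H**2)
D = 18 (D = (2*0**2 + 2) + 16 = (2*0 + 2) + 16 = (0 + 2) + 16 = 2 + 16 = 18)
(-24*D)*h(6) = (-24*18)*(6*(4 + 6)) = -2592*10 = -432*60 = -25920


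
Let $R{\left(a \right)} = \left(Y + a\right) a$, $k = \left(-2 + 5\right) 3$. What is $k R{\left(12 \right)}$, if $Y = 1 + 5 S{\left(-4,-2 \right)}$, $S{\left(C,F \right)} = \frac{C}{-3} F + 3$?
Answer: $1584$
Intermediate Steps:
$S{\left(C,F \right)} = 3 - \frac{C F}{3}$ ($S{\left(C,F \right)} = C \left(- \frac{1}{3}\right) F + 3 = - \frac{C}{3} F + 3 = - \frac{C F}{3} + 3 = 3 - \frac{C F}{3}$)
$k = 9$ ($k = 3 \cdot 3 = 9$)
$Y = \frac{8}{3}$ ($Y = 1 + 5 \left(3 - \left(- \frac{4}{3}\right) \left(-2\right)\right) = 1 + 5 \left(3 - \frac{8}{3}\right) = 1 + 5 \cdot \frac{1}{3} = 1 + \frac{5}{3} = \frac{8}{3} \approx 2.6667$)
$R{\left(a \right)} = a \left(\frac{8}{3} + a\right)$ ($R{\left(a \right)} = \left(\frac{8}{3} + a\right) a = a \left(\frac{8}{3} + a\right)$)
$k R{\left(12 \right)} = 9 \cdot \frac{1}{3} \cdot 12 \left(8 + 3 \cdot 12\right) = 9 \cdot \frac{1}{3} \cdot 12 \left(8 + 36\right) = 9 \cdot \frac{1}{3} \cdot 12 \cdot 44 = 9 \cdot 176 = 1584$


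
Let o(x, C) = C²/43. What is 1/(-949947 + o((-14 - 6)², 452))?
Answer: -43/40643417 ≈ -1.0580e-6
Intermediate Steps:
o(x, C) = C²/43 (o(x, C) = C²*(1/43) = C²/43)
1/(-949947 + o((-14 - 6)², 452)) = 1/(-949947 + (1/43)*452²) = 1/(-949947 + (1/43)*204304) = 1/(-949947 + 204304/43) = 1/(-40643417/43) = -43/40643417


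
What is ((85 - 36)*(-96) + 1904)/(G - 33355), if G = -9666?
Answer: 2800/43021 ≈ 0.065084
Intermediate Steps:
((85 - 36)*(-96) + 1904)/(G - 33355) = ((85 - 36)*(-96) + 1904)/(-9666 - 33355) = (49*(-96) + 1904)/(-43021) = (-4704 + 1904)*(-1/43021) = -2800*(-1/43021) = 2800/43021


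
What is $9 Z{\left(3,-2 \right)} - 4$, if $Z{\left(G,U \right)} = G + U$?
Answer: $5$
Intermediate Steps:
$9 Z{\left(3,-2 \right)} - 4 = 9 \left(3 - 2\right) - 4 = 9 \cdot 1 - 4 = 9 - 4 = 5$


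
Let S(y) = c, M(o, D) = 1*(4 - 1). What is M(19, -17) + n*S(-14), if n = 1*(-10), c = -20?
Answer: 203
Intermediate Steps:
M(o, D) = 3 (M(o, D) = 1*3 = 3)
n = -10
S(y) = -20
M(19, -17) + n*S(-14) = 3 - 10*(-20) = 3 + 200 = 203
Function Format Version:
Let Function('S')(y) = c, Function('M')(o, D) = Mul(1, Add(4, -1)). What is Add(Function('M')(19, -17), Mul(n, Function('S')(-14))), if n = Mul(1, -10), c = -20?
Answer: 203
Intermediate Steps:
Function('M')(o, D) = 3 (Function('M')(o, D) = Mul(1, 3) = 3)
n = -10
Function('S')(y) = -20
Add(Function('M')(19, -17), Mul(n, Function('S')(-14))) = Add(3, Mul(-10, -20)) = Add(3, 200) = 203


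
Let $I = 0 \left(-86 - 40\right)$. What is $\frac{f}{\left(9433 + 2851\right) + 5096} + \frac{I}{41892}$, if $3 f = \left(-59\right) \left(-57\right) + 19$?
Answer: $\frac{1691}{26070} \approx 0.064864$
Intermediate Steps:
$f = \frac{3382}{3}$ ($f = \frac{\left(-59\right) \left(-57\right) + 19}{3} = \frac{3363 + 19}{3} = \frac{1}{3} \cdot 3382 = \frac{3382}{3} \approx 1127.3$)
$I = 0$ ($I = 0 \left(-126\right) = 0$)
$\frac{f}{\left(9433 + 2851\right) + 5096} + \frac{I}{41892} = \frac{3382}{3 \left(\left(9433 + 2851\right) + 5096\right)} + \frac{0}{41892} = \frac{3382}{3 \left(12284 + 5096\right)} + 0 \cdot \frac{1}{41892} = \frac{3382}{3 \cdot 17380} + 0 = \frac{3382}{3} \cdot \frac{1}{17380} + 0 = \frac{1691}{26070} + 0 = \frac{1691}{26070}$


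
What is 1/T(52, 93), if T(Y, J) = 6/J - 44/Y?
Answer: -403/315 ≈ -1.2794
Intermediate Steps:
T(Y, J) = -44/Y + 6/J
1/T(52, 93) = 1/(-44/52 + 6/93) = 1/(-44*1/52 + 6*(1/93)) = 1/(-11/13 + 2/31) = 1/(-315/403) = -403/315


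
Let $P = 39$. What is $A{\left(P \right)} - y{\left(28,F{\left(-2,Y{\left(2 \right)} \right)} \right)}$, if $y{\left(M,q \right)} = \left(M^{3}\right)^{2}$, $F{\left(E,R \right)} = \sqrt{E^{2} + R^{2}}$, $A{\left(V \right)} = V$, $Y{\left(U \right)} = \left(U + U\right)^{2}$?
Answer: $-481890265$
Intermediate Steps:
$Y{\left(U \right)} = 4 U^{2}$ ($Y{\left(U \right)} = \left(2 U\right)^{2} = 4 U^{2}$)
$y{\left(M,q \right)} = M^{6}$
$A{\left(P \right)} - y{\left(28,F{\left(-2,Y{\left(2 \right)} \right)} \right)} = 39 - 28^{6} = 39 - 481890304 = -481890265$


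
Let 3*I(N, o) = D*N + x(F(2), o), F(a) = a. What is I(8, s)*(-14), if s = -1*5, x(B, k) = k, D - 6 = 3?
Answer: -938/3 ≈ -312.67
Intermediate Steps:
D = 9 (D = 6 + 3 = 9)
s = -5
I(N, o) = 3*N + o/3 (I(N, o) = (9*N + o)/3 = (o + 9*N)/3 = 3*N + o/3)
I(8, s)*(-14) = (3*8 + (⅓)*(-5))*(-14) = (24 - 5/3)*(-14) = (67/3)*(-14) = -938/3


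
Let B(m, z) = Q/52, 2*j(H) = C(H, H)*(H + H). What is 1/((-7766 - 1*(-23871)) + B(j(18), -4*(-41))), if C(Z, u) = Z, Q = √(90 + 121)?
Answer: 43547920/701339251389 - 52*√211/701339251389 ≈ 6.2091e-5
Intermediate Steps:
Q = √211 ≈ 14.526
j(H) = H² (j(H) = (H*(H + H))/2 = (H*(2*H))/2 = (2*H²)/2 = H²)
B(m, z) = √211/52
1/((-7766 - 1*(-23871)) + B(j(18), -4*(-41))) = 1/((-7766 - 1*(-23871)) + √211/52) = 1/((-7766 + 23871) + √211/52) = 1/(16105 + √211/52)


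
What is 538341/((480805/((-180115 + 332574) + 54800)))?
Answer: 8582770563/36985 ≈ 2.3206e+5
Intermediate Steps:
538341/((480805/((-180115 + 332574) + 54800))) = 538341/((480805/(152459 + 54800))) = 538341/((480805/207259)) = 538341/((480805*(1/207259))) = 538341/(36985/15943) = 538341*(15943/36985) = 8582770563/36985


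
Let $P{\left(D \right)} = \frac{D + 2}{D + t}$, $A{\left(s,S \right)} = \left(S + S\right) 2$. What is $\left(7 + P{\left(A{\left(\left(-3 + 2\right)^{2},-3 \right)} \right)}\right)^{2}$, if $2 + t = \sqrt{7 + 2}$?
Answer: $\frac{7569}{121} \approx 62.554$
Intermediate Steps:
$A{\left(s,S \right)} = 4 S$ ($A{\left(s,S \right)} = 2 S 2 = 4 S$)
$t = 1$ ($t = -2 + \sqrt{7 + 2} = -2 + \sqrt{9} = -2 + 3 = 1$)
$P{\left(D \right)} = \frac{2 + D}{1 + D}$ ($P{\left(D \right)} = \frac{D + 2}{D + 1} = \frac{2 + D}{1 + D}$)
$\left(7 + P{\left(A{\left(\left(-3 + 2\right)^{2},-3 \right)} \right)}\right)^{2} = \left(7 + \frac{2 + 4 \left(-3\right)}{1 + 4 \left(-3\right)}\right)^{2} = \left(7 + \frac{2 - 12}{1 - 12}\right)^{2} = \left(7 + \frac{1}{-11} \left(-10\right)\right)^{2} = \left(7 - - \frac{10}{11}\right)^{2} = \left(7 + \frac{10}{11}\right)^{2} = \left(\frac{87}{11}\right)^{2} = \frac{7569}{121}$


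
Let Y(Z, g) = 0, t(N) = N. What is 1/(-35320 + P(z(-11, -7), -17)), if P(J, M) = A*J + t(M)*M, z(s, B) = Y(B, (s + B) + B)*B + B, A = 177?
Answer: -1/36270 ≈ -2.7571e-5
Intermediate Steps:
z(s, B) = B (z(s, B) = 0*B + B = 0 + B = B)
P(J, M) = M**2 + 177*J (P(J, M) = 177*J + M*M = 177*J + M**2 = M**2 + 177*J)
1/(-35320 + P(z(-11, -7), -17)) = 1/(-35320 + ((-17)**2 + 177*(-7))) = 1/(-35320 + (289 - 1239)) = 1/(-35320 - 950) = 1/(-36270) = -1/36270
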